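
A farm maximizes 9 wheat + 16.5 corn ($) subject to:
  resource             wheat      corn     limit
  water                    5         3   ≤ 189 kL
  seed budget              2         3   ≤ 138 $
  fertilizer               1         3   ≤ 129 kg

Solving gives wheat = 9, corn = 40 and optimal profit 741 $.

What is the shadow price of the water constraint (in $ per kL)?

At the optimum: water uses 165 of 189 (slack = 24); seed budget uses 138 of 138 (binding); fertilizer uses 129 of 129 (binding).
By complementary slackness, y = 0 for the non-binding constraint.
Dual feasibility on the basic columns requires 2·y_seed budget + 1·y_fertilizer = 9, 3·y_seed budget + 3·y_fertilizer = 16.5.
This yields shadow prices y_seed budget = 3.5, y_fertilizer = 2.
Shadow price of water = 0.

0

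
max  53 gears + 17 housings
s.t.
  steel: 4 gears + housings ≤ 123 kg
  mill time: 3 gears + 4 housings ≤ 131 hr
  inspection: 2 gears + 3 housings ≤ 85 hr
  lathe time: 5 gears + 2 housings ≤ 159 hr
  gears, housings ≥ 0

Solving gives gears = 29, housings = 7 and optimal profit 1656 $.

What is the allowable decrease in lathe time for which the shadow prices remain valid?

Binding constraints: steel, lathe time. The basis is B = [[4,1],[5,2]] with det 3.
Per unit decrease in lathe time, x* moves by d = (0.3333, -1.3333).
The basis stays optimal until housings reaches 0; allowable decrease = 5.25 hr.

5.25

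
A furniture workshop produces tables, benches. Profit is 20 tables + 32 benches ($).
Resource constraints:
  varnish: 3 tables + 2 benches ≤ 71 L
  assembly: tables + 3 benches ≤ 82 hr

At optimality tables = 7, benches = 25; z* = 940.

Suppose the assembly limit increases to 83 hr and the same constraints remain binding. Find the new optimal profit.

948

At the optimum: varnish uses 71 of 71 (binding); assembly uses 82 of 82 (binding).
The binding rows give the dual system: 3·y_varnish + 1·y_assembly = 20 and 2·y_varnish + 3·y_assembly = 32.
This yields shadow prices y_varnish = 4, y_assembly = 8.
Δz = y_assembly·Δb = 8 × (1) = 8, so new z* = 940 + 8 = 948.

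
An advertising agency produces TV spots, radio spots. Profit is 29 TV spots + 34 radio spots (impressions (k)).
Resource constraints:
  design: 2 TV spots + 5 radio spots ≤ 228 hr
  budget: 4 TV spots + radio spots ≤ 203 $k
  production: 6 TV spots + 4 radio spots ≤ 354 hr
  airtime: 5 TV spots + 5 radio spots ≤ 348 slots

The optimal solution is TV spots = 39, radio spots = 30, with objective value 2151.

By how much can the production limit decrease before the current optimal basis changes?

Binding constraints: design, production. The basis is B = [[2,5],[6,4]] with det -22.
Per unit decrease in production, x* moves by d = (-0.2273, 0.0909).
The basis stays optimal until TV spots reaches 0; allowable decrease = 171.6 hr.

171.6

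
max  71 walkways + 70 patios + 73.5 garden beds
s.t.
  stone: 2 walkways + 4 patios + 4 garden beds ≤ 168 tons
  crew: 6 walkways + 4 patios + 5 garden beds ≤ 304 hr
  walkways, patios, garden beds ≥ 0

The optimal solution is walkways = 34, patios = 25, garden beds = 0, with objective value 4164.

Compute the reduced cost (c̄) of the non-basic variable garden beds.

Check each constraint at x*: stone 168/168 (tight); crew 304/304 (tight).
The binding rows give the dual system: 2·y_stone + 6·y_crew = 71 and 4·y_stone + 4·y_crew = 70.
→ y_stone = 8.5 and y_crew = 9.
Reduced cost of garden beds: c₃ − yᵀa₃ = 73.5 − (8.5·4 + 9·5) = 73.5 − 79 = -5.5.

-5.5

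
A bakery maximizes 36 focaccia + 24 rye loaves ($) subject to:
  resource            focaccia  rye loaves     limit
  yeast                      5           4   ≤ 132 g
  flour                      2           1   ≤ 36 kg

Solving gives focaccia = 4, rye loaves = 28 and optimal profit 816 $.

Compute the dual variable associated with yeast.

At the optimum: yeast uses 132 of 132 (binding); flour uses 36 of 36 (binding).
From A_Bᵀ y = c: 5·y_yeast + 2·y_flour = 36; 4·y_yeast + 1·y_flour = 24.
→ y_yeast = 4 and y_flour = 8.
Shadow price of yeast = 4.

4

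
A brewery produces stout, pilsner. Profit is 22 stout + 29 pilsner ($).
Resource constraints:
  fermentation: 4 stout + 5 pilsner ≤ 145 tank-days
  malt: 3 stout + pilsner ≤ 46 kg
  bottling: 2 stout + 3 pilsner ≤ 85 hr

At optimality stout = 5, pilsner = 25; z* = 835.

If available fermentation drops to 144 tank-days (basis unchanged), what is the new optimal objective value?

831

Binding: fermentation and bottling. Non-binding: malt (6 unused).
Slack constraints have shadow price 0 (complementary slackness).
From A_Bᵀ y = c: 4·y_fermentation + 2·y_bottling = 22; 5·y_fermentation + 3·y_bottling = 29.
→ y_fermentation = 4 and y_bottling = 3.
Δz = y_fermentation·Δb = 4 × (-1) = -4, so new z* = 835 − 4 = 831.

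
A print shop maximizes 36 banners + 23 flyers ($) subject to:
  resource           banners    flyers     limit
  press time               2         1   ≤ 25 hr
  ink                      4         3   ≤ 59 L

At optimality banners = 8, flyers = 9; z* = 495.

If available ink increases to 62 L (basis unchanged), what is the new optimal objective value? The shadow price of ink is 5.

510

Δb = 3, so new z* = 495 + (5)·(3) = 495 + 15 = 510.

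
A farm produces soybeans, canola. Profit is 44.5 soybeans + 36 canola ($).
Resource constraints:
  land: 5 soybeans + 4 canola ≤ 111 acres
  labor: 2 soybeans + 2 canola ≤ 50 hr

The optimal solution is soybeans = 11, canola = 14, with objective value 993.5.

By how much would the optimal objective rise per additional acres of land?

Check each constraint at x*: land 111/111 (tight); labor 50/50 (tight).
Dual feasibility on the basic columns requires 5·y_land + 2·y_labor = 44.5, 4·y_land + 2·y_labor = 36.
Solving: y_land = 8.5, y_labor = 1.
Shadow price of land = 8.5.

8.5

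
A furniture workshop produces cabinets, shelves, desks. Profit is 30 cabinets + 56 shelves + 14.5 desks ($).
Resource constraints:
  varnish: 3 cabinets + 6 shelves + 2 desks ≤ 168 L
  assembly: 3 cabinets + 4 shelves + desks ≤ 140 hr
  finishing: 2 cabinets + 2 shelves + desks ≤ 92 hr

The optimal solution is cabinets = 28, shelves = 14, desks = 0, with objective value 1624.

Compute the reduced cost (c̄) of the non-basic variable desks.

-3.5

Binding: varnish and assembly. Non-binding: finishing (8 unused).
Slack constraints have shadow price 0 (complementary slackness).
Dual feasibility on the basic columns requires 3·y_varnish + 3·y_assembly = 30, 6·y_varnish + 4·y_assembly = 56.
This yields shadow prices y_varnish = 8, y_assembly = 2.
Reduced cost of desks: c₃ − yᵀa₃ = 14.5 − (8·2 + 2·1) = 14.5 − 18 = -3.5.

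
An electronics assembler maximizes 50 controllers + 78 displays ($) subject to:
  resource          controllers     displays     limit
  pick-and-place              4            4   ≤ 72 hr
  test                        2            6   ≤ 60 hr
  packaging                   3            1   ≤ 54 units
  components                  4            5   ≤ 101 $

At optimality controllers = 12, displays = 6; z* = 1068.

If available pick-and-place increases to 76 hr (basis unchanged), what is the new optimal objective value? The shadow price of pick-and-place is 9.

Δb = 4, so new z* = 1068 + (9)·(4) = 1068 + 36 = 1104.

1104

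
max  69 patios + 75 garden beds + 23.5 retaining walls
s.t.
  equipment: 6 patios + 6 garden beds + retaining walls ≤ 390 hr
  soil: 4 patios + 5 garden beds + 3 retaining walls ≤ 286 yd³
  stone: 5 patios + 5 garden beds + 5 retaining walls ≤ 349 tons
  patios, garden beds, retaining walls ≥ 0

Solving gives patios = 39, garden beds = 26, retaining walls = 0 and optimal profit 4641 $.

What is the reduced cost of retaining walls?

Binding: equipment and soil. Non-binding: stone (24 unused).
By complementary slackness, y = 0 for the non-binding constraint.
The binding rows give the dual system: 6·y_equipment + 4·y_soil = 69 and 6·y_equipment + 5·y_soil = 75.
Solving: y_equipment = 7.5, y_soil = 6.
Reduced cost of retaining walls: c₃ − yᵀa₃ = 23.5 − (7.5·1 + 6·3) = 23.5 − 25.5 = -2.

-2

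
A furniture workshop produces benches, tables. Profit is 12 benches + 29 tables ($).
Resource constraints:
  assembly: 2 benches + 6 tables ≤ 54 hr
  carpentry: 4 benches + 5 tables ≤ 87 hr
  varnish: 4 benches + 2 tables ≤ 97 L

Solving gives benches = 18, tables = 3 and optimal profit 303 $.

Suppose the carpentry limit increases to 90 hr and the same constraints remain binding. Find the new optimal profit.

306

Binding: assembly and carpentry. Non-binding: varnish (19 unused).
By complementary slackness, y = 0 for the non-binding constraint.
Dual feasibility on the basic columns requires 2·y_assembly + 4·y_carpentry = 12, 6·y_assembly + 5·y_carpentry = 29.
Solving: y_assembly = 4, y_carpentry = 1.
Δz = y_carpentry·Δb = 1 × (3) = 3, so new z* = 303 + 3 = 306.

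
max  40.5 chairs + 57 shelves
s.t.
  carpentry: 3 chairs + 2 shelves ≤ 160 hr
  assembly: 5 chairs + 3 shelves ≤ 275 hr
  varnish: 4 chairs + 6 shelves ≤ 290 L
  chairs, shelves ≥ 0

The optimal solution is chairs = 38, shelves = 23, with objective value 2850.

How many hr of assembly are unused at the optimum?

assembly used = 5·38 + 3·23 = 259; slack = 275 − 259 = 16.

16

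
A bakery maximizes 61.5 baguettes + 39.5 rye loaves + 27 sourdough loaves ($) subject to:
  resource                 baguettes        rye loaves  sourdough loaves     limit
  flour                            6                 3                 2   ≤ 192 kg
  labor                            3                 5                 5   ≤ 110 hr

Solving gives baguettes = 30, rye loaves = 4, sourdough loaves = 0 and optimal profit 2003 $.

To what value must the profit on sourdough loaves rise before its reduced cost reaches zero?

Both flour and labor are binding at x*.
From A_Bᵀ y = c: 6·y_flour + 3·y_labor = 61.5; 3·y_flour + 5·y_labor = 39.5.
This yields shadow prices y_flour = 9, y_labor = 2.5.
sourdough loaves enters the basis when its profit ≥ yᵀa₃ = 9·2 + 2.5·5 = 30.5.

30.5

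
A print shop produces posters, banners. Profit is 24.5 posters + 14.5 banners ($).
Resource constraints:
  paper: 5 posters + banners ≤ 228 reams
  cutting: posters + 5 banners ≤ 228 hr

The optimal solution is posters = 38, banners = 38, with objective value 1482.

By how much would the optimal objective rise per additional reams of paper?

4.5

At the optimum: paper uses 228 of 228 (binding); cutting uses 228 of 228 (binding).
From A_Bᵀ y = c: 5·y_paper + 1·y_cutting = 24.5; 1·y_paper + 5·y_cutting = 14.5.
This yields shadow prices y_paper = 4.5, y_cutting = 2.
Shadow price of paper = 4.5.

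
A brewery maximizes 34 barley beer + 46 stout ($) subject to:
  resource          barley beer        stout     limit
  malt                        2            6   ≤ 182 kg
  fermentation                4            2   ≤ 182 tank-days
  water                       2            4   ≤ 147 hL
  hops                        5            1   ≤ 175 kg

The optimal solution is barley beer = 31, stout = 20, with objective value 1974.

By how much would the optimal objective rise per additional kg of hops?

Check each constraint at x*: malt 182/182 (tight); fermentation 164/182 (slack 18); water 142/147 (slack 5); hops 175/175 (tight).
Since fermentation, water are not tight, their duals are 0.
The binding rows give the dual system: 2·y_malt + 5·y_hops = 34 and 6·y_malt + 1·y_hops = 46.
Solving: y_malt = 7, y_hops = 4.
Shadow price of hops = 4.

4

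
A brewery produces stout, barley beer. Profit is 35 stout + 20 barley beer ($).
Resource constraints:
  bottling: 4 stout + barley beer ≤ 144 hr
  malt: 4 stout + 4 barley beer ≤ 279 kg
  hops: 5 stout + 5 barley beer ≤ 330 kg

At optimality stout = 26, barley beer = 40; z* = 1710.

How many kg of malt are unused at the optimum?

15

malt used = 4·26 + 4·40 = 264; slack = 279 − 264 = 15.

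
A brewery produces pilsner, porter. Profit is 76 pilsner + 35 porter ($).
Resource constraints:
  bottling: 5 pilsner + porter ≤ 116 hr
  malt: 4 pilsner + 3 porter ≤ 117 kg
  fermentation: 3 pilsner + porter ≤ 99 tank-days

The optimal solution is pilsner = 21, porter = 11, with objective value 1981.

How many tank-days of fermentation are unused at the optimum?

25

fermentation used = 3·21 + 1·11 = 74; slack = 99 − 74 = 25.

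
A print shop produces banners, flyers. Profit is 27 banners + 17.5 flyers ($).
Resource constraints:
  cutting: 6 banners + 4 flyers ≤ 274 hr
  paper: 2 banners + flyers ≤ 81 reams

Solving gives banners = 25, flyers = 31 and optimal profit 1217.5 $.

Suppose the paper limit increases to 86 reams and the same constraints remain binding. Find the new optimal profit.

At the optimum: cutting uses 274 of 274 (binding); paper uses 81 of 81 (binding).
From A_Bᵀ y = c: 6·y_cutting + 2·y_paper = 27; 4·y_cutting + 1·y_paper = 17.5.
→ y_cutting = 4 and y_paper = 1.5.
Δz = y_paper·Δb = 1.5 × (5) = 7.5, so new z* = 1217.5 + 7.5 = 1225.

1225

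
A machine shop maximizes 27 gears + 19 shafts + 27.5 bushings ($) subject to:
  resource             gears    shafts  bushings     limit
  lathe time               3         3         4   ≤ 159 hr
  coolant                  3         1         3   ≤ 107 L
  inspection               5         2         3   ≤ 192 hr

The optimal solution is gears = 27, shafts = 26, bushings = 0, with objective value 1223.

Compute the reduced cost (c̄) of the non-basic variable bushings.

-4.5

Binding: lathe time and coolant. Non-binding: inspection (5 unused).
Slack constraints have shadow price 0 (complementary slackness).
The binding rows give the dual system: 3·y_lathe time + 3·y_coolant = 27 and 3·y_lathe time + 1·y_coolant = 19.
→ y_lathe time = 5 and y_coolant = 4.
Reduced cost of bushings: c₃ − yᵀa₃ = 27.5 − (5·4 + 4·3) = 27.5 − 32 = -4.5.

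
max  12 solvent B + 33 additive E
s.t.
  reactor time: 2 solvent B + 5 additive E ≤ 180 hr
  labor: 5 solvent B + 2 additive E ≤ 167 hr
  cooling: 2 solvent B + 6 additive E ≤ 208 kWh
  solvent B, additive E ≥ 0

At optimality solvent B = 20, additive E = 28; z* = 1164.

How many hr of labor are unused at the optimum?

labor used = 5·20 + 2·28 = 156; slack = 167 − 156 = 11.

11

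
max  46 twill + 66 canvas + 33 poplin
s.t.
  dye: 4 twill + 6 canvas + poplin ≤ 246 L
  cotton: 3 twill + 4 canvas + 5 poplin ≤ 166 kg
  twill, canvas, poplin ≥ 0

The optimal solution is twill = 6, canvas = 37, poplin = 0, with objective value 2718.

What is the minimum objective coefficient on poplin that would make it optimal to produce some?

37

Check each constraint at x*: dye 246/246 (tight); cotton 166/166 (tight).
From A_Bᵀ y = c: 4·y_dye + 3·y_cotton = 46; 6·y_dye + 4·y_cotton = 66.
This yields shadow prices y_dye = 7, y_cotton = 6.
poplin enters the basis when its profit ≥ yᵀa₃ = 7·1 + 6·5 = 37.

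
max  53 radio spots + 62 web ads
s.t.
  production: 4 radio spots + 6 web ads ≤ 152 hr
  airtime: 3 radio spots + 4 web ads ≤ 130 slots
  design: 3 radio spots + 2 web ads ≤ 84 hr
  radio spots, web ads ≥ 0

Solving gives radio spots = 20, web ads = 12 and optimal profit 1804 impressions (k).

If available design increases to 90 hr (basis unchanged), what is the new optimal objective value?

1846

Check each constraint at x*: production 152/152 (tight); airtime 108/130 (slack 22); design 84/84 (tight).
Slack constraints have shadow price 0 (complementary slackness).
The binding rows give the dual system: 4·y_production + 3·y_design = 53 and 6·y_production + 2·y_design = 62.
→ y_production = 8 and y_design = 7.
Δz = y_design·Δb = 7 × (6) = 42, so new z* = 1804 + 42 = 1846.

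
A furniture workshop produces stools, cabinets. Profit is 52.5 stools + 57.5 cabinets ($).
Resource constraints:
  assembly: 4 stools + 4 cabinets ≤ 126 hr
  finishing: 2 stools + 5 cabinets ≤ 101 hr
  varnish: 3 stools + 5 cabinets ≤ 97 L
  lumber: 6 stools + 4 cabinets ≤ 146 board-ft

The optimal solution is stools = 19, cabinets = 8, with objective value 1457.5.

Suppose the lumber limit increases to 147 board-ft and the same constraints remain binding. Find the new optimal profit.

Check each constraint at x*: assembly 108/126 (slack 18); finishing 78/101 (slack 23); varnish 97/97 (tight); lumber 146/146 (tight).
Slack constraints have shadow price 0 (complementary slackness).
Dual feasibility on the basic columns requires 3·y_varnish + 6·y_lumber = 52.5, 5·y_varnish + 4·y_lumber = 57.5.
→ y_varnish = 7.5 and y_lumber = 5.
Δz = y_lumber·Δb = 5 × (1) = 5, so new z* = 1457.5 + 5 = 1462.5.

1462.5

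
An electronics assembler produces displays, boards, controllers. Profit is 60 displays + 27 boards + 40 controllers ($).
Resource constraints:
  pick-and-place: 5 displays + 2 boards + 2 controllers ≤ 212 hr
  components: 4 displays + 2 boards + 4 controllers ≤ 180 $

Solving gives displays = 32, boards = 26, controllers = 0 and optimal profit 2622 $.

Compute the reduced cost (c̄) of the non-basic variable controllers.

At the optimum: pick-and-place uses 212 of 212 (binding); components uses 180 of 180 (binding).
The binding rows give the dual system: 5·y_pick-and-place + 4·y_components = 60 and 2·y_pick-and-place + 2·y_components = 27.
This yields shadow prices y_pick-and-place = 6, y_components = 7.5.
Reduced cost of controllers: c₃ − yᵀa₃ = 40 − (6·2 + 7.5·4) = 40 − 42 = -2.

-2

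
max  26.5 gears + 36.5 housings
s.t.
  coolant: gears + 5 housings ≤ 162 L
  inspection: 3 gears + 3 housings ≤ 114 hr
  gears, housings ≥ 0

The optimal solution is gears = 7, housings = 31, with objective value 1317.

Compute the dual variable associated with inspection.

8

Check each constraint at x*: coolant 162/162 (tight); inspection 114/114 (tight).
The binding rows give the dual system: 1·y_coolant + 3·y_inspection = 26.5 and 5·y_coolant + 3·y_inspection = 36.5.
This yields shadow prices y_coolant = 2.5, y_inspection = 8.
Shadow price of inspection = 8.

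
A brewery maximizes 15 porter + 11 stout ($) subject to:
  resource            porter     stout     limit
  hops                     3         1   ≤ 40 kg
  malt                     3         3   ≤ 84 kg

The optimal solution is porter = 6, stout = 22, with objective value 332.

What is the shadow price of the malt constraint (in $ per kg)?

Both hops and malt are binding at x*.
From A_Bᵀ y = c: 3·y_hops + 3·y_malt = 15; 1·y_hops + 3·y_malt = 11.
→ y_hops = 2 and y_malt = 3.
Shadow price of malt = 3.

3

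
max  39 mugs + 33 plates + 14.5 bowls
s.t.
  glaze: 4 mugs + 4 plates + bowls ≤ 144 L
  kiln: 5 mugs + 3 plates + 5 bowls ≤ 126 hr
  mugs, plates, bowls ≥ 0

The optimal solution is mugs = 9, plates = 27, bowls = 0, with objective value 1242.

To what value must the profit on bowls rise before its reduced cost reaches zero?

21

Both glaze and kiln are binding at x*.
The binding rows give the dual system: 4·y_glaze + 5·y_kiln = 39 and 4·y_glaze + 3·y_kiln = 33.
Solving: y_glaze = 6, y_kiln = 3.
bowls enters the basis when its profit ≥ yᵀa₃ = 6·1 + 3·5 = 21.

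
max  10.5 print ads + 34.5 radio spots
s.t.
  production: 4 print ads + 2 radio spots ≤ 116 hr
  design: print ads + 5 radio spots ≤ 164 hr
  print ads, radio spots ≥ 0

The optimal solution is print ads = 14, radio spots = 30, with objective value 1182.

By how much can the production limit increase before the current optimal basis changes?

540

Binding constraints: production, design. The basis is B = [[4,2],[1,5]] with det 18.
Per unit increase in production, x* moves by d = (0.2778, -0.0556).
The basis stays optimal until radio spots reaches 0; allowable increase = 540 hr.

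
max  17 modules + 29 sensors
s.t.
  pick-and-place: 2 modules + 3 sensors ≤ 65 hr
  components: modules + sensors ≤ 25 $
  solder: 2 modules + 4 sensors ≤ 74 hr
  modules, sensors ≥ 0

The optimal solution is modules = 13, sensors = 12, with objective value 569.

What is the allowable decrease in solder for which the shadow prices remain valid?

24

Binding constraints: components, solder. The basis is B = [[1,1],[2,4]] with det 2.
Per unit decrease in solder, x* moves by d = (0.5, -0.5).
The basis stays optimal until sensors reaches 0; allowable decrease = 24 hr.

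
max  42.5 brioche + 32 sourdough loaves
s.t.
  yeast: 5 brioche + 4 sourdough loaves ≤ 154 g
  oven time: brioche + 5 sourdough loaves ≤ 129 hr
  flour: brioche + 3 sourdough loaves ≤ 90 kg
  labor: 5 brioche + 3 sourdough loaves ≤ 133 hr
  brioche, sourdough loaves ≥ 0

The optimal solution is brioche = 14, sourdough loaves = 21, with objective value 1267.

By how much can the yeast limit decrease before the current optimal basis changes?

21

Binding constraints: yeast, labor. The basis is B = [[5,4],[5,3]] with det -5.
Per unit decrease in yeast, x* moves by d = (0.6, -1).
The basis stays optimal until sourdough loaves reaches 0; allowable decrease = 21 g.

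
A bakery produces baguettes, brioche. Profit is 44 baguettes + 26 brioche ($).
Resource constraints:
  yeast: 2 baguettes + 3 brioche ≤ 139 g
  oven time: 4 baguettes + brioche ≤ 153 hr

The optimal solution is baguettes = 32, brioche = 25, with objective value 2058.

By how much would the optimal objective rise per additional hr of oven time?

Check each constraint at x*: yeast 139/139 (tight); oven time 153/153 (tight).
Dual feasibility on the basic columns requires 2·y_yeast + 4·y_oven time = 44, 3·y_yeast + 1·y_oven time = 26.
→ y_yeast = 6 and y_oven time = 8.
Shadow price of oven time = 8.

8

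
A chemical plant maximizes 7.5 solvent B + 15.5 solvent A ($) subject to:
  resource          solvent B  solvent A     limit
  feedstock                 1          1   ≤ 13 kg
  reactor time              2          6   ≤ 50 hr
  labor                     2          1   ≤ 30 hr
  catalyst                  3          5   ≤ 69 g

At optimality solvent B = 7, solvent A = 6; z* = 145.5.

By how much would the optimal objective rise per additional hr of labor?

0

Check each constraint at x*: feedstock 13/13 (tight); reactor time 50/50 (tight); labor 20/30 (slack 10); catalyst 51/69 (slack 18).
By complementary slackness, y = 0 for the non-binding constraints.
The binding rows give the dual system: 1·y_feedstock + 2·y_reactor time = 7.5 and 1·y_feedstock + 6·y_reactor time = 15.5.
Solving: y_feedstock = 3.5, y_reactor time = 2.
Shadow price of labor = 0.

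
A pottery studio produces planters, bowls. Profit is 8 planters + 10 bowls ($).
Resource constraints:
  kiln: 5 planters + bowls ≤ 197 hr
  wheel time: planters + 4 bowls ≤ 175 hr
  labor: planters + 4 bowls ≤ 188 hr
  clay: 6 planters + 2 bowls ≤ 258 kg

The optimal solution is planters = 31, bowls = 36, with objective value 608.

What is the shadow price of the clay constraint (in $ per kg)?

Check each constraint at x*: kiln 191/197 (slack 6); wheel time 175/175 (tight); labor 175/188 (slack 13); clay 258/258 (tight).
Since kiln, labor are not tight, their duals are 0.
Dual feasibility on the basic columns requires 1·y_wheel time + 6·y_clay = 8, 4·y_wheel time + 2·y_clay = 10.
This yields shadow prices y_wheel time = 2, y_clay = 1.
Shadow price of clay = 1.

1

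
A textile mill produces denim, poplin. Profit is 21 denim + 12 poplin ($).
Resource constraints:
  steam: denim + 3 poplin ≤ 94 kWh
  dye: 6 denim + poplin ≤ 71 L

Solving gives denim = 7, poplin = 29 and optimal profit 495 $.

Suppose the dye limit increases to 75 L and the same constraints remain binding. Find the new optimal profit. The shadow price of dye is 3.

507

Δb = 4, so new z* = 495 + (3)·(4) = 495 + 12 = 507.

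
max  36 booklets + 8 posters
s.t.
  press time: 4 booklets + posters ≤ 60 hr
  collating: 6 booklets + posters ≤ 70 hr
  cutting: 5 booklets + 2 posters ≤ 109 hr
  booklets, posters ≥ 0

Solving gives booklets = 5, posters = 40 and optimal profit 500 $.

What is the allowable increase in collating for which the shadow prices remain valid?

Binding constraints: press time, collating. The basis is B = [[4,1],[6,1]] with det -2.
Per unit increase in collating, x* moves by d = (0.5, -2).
The basis stays optimal until posters reaches 0; allowable increase = 20 hr.

20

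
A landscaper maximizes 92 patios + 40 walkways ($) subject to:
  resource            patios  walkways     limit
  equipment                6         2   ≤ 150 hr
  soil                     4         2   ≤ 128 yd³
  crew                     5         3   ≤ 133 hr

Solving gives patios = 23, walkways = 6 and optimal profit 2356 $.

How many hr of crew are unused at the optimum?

crew used = 5·23 + 3·6 = 133; slack = 133 − 133 = 0.

0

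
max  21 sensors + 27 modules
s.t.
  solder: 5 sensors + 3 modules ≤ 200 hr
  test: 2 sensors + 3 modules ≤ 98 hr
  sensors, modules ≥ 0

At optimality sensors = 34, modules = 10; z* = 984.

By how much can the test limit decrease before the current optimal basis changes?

Binding constraints: solder, test. The basis is B = [[5,3],[2,3]] with det 9.
Per unit decrease in test, x* moves by d = (0.3333, -0.5556).
The basis stays optimal until modules reaches 0; allowable decrease = 18 hr.

18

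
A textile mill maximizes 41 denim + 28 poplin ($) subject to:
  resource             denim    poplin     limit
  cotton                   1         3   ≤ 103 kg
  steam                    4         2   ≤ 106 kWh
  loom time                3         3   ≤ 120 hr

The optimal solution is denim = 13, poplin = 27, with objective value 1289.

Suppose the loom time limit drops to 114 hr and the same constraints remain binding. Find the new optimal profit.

1259

Binding: steam and loom time. Non-binding: cotton (9 unused).
By complementary slackness, y = 0 for the non-binding constraint.
From A_Bᵀ y = c: 4·y_steam + 3·y_loom time = 41; 2·y_steam + 3·y_loom time = 28.
→ y_steam = 6.5 and y_loom time = 5.
Δz = y_loom time·Δb = 5 × (-6) = -30, so new z* = 1289 − 30 = 1259.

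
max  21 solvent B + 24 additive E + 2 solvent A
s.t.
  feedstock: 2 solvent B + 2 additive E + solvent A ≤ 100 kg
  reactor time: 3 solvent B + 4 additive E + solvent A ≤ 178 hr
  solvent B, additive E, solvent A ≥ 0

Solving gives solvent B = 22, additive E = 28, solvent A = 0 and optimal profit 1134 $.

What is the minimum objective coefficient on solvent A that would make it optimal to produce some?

9

Check each constraint at x*: feedstock 100/100 (tight); reactor time 178/178 (tight).
From A_Bᵀ y = c: 2·y_feedstock + 3·y_reactor time = 21; 2·y_feedstock + 4·y_reactor time = 24.
Solving: y_feedstock = 6, y_reactor time = 3.
solvent A enters the basis when its profit ≥ yᵀa₃ = 6·1 + 3·1 = 9.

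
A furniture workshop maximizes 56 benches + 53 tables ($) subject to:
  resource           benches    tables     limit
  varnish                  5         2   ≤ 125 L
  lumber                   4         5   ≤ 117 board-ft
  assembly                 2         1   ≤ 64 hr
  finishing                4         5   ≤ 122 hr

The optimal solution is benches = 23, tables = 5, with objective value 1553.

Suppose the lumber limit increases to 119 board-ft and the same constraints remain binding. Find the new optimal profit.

Binding: varnish and lumber. Non-binding: assembly (13 unused), finishing (5 unused).
Slack constraints have shadow price 0 (complementary slackness).
From A_Bᵀ y = c: 5·y_varnish + 4·y_lumber = 56; 2·y_varnish + 5·y_lumber = 53.
→ y_varnish = 4 and y_lumber = 9.
Δz = y_lumber·Δb = 9 × (2) = 18, so new z* = 1553 + 18 = 1571.

1571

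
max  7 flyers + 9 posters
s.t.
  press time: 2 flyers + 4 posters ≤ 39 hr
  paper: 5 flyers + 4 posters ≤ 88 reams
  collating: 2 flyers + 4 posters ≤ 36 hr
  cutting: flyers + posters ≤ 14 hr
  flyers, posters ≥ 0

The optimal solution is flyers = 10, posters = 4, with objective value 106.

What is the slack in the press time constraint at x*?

press time used = 2·10 + 4·4 = 36; slack = 39 − 36 = 3.

3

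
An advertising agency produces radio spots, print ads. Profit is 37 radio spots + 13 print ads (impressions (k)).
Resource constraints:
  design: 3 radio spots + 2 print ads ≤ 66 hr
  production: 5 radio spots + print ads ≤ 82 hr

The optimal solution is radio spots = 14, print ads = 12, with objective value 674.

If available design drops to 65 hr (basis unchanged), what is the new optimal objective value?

Check each constraint at x*: design 66/66 (tight); production 82/82 (tight).
The binding rows give the dual system: 3·y_design + 5·y_production = 37 and 2·y_design + 1·y_production = 13.
Solving: y_design = 4, y_production = 5.
Δz = y_design·Δb = 4 × (-1) = -4, so new z* = 674 − 4 = 670.

670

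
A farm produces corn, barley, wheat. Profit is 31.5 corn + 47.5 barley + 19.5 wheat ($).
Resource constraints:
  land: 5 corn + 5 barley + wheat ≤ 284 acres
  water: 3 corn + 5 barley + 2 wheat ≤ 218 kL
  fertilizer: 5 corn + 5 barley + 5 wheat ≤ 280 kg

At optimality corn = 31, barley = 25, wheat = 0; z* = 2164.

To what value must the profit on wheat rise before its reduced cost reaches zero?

At the optimum: land uses 280 of 284 (slack = 4); water uses 218 of 218 (binding); fertilizer uses 280 of 280 (binding).
Since land is not tight, its dual is 0.
Dual feasibility on the basic columns requires 3·y_water + 5·y_fertilizer = 31.5, 5·y_water + 5·y_fertilizer = 47.5.
This yields shadow prices y_water = 8, y_fertilizer = 1.5.
wheat enters the basis when its profit ≥ yᵀa₃ = 8·2 + 1.5·5 = 23.5.

23.5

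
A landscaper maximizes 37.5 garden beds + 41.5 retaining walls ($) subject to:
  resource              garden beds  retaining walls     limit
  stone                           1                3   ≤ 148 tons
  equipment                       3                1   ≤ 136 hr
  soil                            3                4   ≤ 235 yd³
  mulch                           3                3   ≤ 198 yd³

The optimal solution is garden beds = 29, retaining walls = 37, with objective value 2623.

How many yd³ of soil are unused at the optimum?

soil used = 3·29 + 4·37 = 235; slack = 235 − 235 = 0.

0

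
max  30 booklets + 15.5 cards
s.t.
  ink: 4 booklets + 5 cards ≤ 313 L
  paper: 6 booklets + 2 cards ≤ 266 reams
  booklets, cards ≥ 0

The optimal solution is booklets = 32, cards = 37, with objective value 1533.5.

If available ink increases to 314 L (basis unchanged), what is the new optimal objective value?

1535

At the optimum: ink uses 313 of 313 (binding); paper uses 266 of 266 (binding).
From A_Bᵀ y = c: 4·y_ink + 6·y_paper = 30; 5·y_ink + 2·y_paper = 15.5.
→ y_ink = 1.5 and y_paper = 4.
Δz = y_ink·Δb = 1.5 × (1) = 1.5, so new z* = 1533.5 + 1.5 = 1535.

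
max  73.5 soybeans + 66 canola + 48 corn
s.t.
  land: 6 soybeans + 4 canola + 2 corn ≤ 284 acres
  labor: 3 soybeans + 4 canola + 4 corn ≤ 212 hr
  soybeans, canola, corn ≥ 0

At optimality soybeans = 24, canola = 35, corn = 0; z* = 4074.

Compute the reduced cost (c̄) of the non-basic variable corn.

Check each constraint at x*: land 284/284 (tight); labor 212/212 (tight).
Dual feasibility on the basic columns requires 6·y_land + 3·y_labor = 73.5, 4·y_land + 4·y_labor = 66.
Solving: y_land = 8, y_labor = 8.5.
Reduced cost of corn: c₃ − yᵀa₃ = 48 − (8·2 + 8.5·4) = 48 − 50 = -2.

-2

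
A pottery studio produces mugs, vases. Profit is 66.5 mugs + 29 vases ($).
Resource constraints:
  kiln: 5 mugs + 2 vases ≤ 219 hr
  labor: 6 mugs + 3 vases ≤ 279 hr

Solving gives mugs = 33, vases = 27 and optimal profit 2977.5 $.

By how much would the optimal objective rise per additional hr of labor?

4

Both kiln and labor are binding at x*.
From A_Bᵀ y = c: 5·y_kiln + 6·y_labor = 66.5; 2·y_kiln + 3·y_labor = 29.
This yields shadow prices y_kiln = 8.5, y_labor = 4.
Shadow price of labor = 4.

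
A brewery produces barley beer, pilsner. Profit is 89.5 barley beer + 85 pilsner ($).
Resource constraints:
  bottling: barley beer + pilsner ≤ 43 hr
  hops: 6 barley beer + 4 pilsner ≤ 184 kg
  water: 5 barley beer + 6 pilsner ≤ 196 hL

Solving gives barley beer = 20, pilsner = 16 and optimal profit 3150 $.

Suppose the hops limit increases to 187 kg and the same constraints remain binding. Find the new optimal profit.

3171

At the optimum: bottling uses 36 of 43 (slack = 7); hops uses 184 of 184 (binding); water uses 196 of 196 (binding).
Slack constraints have shadow price 0 (complementary slackness).
Dual feasibility on the basic columns requires 6·y_hops + 5·y_water = 89.5, 4·y_hops + 6·y_water = 85.
→ y_hops = 7 and y_water = 9.5.
Δz = y_hops·Δb = 7 × (3) = 21, so new z* = 3150 + 21 = 3171.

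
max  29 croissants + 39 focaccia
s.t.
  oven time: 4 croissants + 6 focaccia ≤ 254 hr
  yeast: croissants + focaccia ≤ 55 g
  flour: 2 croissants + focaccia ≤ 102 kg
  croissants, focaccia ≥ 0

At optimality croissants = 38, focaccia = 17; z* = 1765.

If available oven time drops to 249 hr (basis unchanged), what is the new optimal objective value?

Binding: oven time and yeast. Non-binding: flour (9 unused).
Slack constraints have shadow price 0 (complementary slackness).
Dual feasibility on the basic columns requires 4·y_oven time + 1·y_yeast = 29, 6·y_oven time + 1·y_yeast = 39.
→ y_oven time = 5 and y_yeast = 9.
Δz = y_oven time·Δb = 5 × (-5) = -25, so new z* = 1765 − 25 = 1740.

1740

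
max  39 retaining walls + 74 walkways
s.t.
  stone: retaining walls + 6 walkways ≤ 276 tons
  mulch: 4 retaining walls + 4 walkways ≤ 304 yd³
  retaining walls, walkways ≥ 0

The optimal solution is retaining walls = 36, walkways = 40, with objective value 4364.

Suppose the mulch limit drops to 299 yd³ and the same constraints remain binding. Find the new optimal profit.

4324

Both stone and mulch are binding at x*.
The binding rows give the dual system: 1·y_stone + 4·y_mulch = 39 and 6·y_stone + 4·y_mulch = 74.
→ y_stone = 7 and y_mulch = 8.
Δz = y_mulch·Δb = 8 × (-5) = -40, so new z* = 4364 − 40 = 4324.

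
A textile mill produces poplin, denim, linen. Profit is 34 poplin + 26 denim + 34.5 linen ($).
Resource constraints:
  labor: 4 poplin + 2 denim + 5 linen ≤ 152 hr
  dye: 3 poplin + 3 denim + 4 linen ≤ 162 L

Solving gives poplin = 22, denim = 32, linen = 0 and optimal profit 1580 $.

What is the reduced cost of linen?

At the optimum: labor uses 152 of 152 (binding); dye uses 162 of 162 (binding).
The binding rows give the dual system: 4·y_labor + 3·y_dye = 34 and 2·y_labor + 3·y_dye = 26.
This yields shadow prices y_labor = 4, y_dye = 6.
Reduced cost of linen: c₃ − yᵀa₃ = 34.5 − (4·5 + 6·4) = 34.5 − 44 = -9.5.

-9.5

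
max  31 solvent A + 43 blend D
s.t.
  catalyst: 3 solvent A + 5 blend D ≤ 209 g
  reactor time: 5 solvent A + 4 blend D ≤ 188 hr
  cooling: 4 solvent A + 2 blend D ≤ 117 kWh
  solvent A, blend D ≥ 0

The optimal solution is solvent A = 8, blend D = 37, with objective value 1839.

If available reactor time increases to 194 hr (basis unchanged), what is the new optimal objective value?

At the optimum: catalyst uses 209 of 209 (binding); reactor time uses 188 of 188 (binding); cooling uses 106 of 117 (slack = 11).
Since cooling is not tight, its dual is 0.
From A_Bᵀ y = c: 3·y_catalyst + 5·y_reactor time = 31; 5·y_catalyst + 4·y_reactor time = 43.
Solving: y_catalyst = 7, y_reactor time = 2.
Δz = y_reactor time·Δb = 2 × (6) = 12, so new z* = 1839 + 12 = 1851.

1851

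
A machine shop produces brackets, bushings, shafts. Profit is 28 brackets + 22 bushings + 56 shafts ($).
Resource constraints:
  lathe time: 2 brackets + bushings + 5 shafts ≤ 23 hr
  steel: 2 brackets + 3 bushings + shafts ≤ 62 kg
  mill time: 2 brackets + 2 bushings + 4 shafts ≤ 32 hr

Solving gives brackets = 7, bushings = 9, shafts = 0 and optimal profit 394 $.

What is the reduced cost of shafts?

At the optimum: lathe time uses 23 of 23 (binding); steel uses 41 of 62 (slack = 21); mill time uses 32 of 32 (binding).
By complementary slackness, y = 0 for the non-binding constraint.
Dual feasibility on the basic columns requires 2·y_lathe time + 2·y_mill time = 28, 1·y_lathe time + 2·y_mill time = 22.
This yields shadow prices y_lathe time = 6, y_mill time = 8.
Reduced cost of shafts: c₃ − yᵀa₃ = 56 − (6·5 + 8·4) = 56 − 62 = -6.

-6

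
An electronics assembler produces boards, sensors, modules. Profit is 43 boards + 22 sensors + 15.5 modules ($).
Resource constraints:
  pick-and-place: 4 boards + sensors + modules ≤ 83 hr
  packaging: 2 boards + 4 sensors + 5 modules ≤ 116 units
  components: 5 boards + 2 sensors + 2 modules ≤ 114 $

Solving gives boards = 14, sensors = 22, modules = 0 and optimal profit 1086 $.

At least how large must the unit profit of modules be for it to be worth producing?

Check each constraint at x*: pick-and-place 78/83 (slack 5); packaging 116/116 (tight); components 114/114 (tight).
Slack constraints have shadow price 0 (complementary slackness).
Dual feasibility on the basic columns requires 2·y_packaging + 5·y_components = 43, 4·y_packaging + 2·y_components = 22.
This yields shadow prices y_packaging = 1.5, y_components = 8.
modules enters the basis when its profit ≥ yᵀa₃ = 1.5·5 + 8·2 = 23.5.

23.5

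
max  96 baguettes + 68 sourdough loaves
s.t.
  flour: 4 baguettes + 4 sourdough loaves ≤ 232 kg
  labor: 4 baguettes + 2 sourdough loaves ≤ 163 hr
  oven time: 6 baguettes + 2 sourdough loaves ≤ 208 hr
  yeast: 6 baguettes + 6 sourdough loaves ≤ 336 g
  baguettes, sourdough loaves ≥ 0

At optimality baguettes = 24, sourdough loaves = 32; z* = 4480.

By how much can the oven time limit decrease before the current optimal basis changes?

96

Binding constraints: oven time, yeast. The basis is B = [[6,2],[6,6]] with det 24.
Per unit decrease in oven time, x* moves by d = (-0.25, 0.25).
The basis stays optimal until baguettes reaches 0; allowable decrease = 96 hr.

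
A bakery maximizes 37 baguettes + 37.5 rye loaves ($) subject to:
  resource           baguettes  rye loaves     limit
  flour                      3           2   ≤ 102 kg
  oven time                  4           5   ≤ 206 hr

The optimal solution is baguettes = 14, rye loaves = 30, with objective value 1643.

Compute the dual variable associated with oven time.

At the optimum: flour uses 102 of 102 (binding); oven time uses 206 of 206 (binding).
The binding rows give the dual system: 3·y_flour + 4·y_oven time = 37 and 2·y_flour + 5·y_oven time = 37.5.
Solving: y_flour = 5, y_oven time = 5.5.
Shadow price of oven time = 5.5.

5.5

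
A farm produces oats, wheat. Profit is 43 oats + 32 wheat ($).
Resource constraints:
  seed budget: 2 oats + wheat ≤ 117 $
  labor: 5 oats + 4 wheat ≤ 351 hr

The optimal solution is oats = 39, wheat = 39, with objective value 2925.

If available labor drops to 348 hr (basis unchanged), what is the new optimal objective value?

2904

Both seed budget and labor are binding at x*.
Dual feasibility on the basic columns requires 2·y_seed budget + 5·y_labor = 43, 1·y_seed budget + 4·y_labor = 32.
→ y_seed budget = 4 and y_labor = 7.
Δz = y_labor·Δb = 7 × (-3) = -21, so new z* = 2925 − 21 = 2904.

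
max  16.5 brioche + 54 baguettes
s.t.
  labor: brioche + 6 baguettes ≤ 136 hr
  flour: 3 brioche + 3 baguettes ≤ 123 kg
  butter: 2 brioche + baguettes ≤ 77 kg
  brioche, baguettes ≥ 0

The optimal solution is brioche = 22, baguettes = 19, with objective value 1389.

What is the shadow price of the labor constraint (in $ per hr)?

At the optimum: labor uses 136 of 136 (binding); flour uses 123 of 123 (binding); butter uses 63 of 77 (slack = 14).
Since butter is not tight, its dual is 0.
From A_Bᵀ y = c: 1·y_labor + 3·y_flour = 16.5; 6·y_labor + 3·y_flour = 54.
Solving: y_labor = 7.5, y_flour = 3.
Shadow price of labor = 7.5.

7.5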